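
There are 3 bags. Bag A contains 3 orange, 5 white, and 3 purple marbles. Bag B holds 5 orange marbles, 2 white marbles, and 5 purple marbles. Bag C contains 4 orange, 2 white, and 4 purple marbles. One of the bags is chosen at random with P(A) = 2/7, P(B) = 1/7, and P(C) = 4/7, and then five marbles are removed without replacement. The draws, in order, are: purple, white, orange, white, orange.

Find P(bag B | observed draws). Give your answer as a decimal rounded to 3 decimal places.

Under each hypothesis, the probability of the observed sequence is: P(data | bag A) = (3/11)(5/10)(3/9)(4/8)(2/7) = 0.0064935; P(data | bag B) = (5/12)(2/11)(5/10)(1/9)(4/8) = 0.0021044; P(data | bag C) = (4/10)(2/9)(4/8)(1/7)(3/6) = 0.0031746.
Multiplying each by its prior: 2/7 · 0.0064935 = 0.0018553, 1/7 · 0.0021044 = 0.00030063, 4/7 · 0.0031746 = 0.0018141; these sum to 0.00397.
So P(bag B | data) = (0.00030063) / (0.00397) = 0.075725.

0.076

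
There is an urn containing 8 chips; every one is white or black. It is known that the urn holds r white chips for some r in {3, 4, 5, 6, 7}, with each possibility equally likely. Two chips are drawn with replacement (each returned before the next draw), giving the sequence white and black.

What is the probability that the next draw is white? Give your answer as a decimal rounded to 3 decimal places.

Compute the likelihood of the observed sequence for each case: P(data | r = 3) = (3/8)(5/8) = 15/64; P(data | r = 4) = (4/8)(4/8) = 1/4; P(data | r = 5) = (5/8)(3/8) = 15/64; P(data | r = 6) = (6/8)(2/8) = 3/16; P(data | r = 7) = (7/8)(1/8) = 7/64.
Multiplying each by its prior: 1/5 · 15/64 = 3/64, 1/5 · 1/4 = 1/20, 1/5 · 15/64 = 3/64, 1/5 · 3/16 = 3/80, 1/5 · 7/64 = 7/320; these sum to 13/64.
The posterior is then P(r = 3 | data) = 3/13, P(r = 4 | data) = 16/65, P(r = 5 | data) = 3/13, P(r = 6 | data) = 12/65, P(r = 7 | data) = 7/65.
The predictive probability is P(white next | data) = (3/8)(3/13) + (1/2)(16/65) + (5/8)(3/13) + (3/4)(12/65) + (7/8)(7/65) = 61/104.

0.587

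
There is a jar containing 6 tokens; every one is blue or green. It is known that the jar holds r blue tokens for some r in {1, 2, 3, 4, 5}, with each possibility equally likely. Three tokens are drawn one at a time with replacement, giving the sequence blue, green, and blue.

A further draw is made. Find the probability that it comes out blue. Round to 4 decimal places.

0.5889

The likelihood of the observed sequence under each hypothesis: P(data | r = 1) = (1/6)(5/6)(1/6) = 5/216; P(data | r = 2) = (2/6)(4/6)(2/6) = 2/27; P(data | r = 3) = (3/6)(3/6)(3/6) = 1/8; P(data | r = 4) = (4/6)(2/6)(4/6) = 4/27; P(data | r = 5) = (5/6)(1/6)(5/6) = 25/216.
Multiplying each by its prior: 1/5 · 5/216 = 1/216, 1/5 · 2/27 = 2/135, 1/5 · 1/8 = 1/40, 1/5 · 4/27 = 4/135, 1/5 · 25/216 = 5/216; summing to 7/72.
Normalising, the posterior is P(r = 1 | data) = 1/21, P(r = 2 | data) = 16/105, P(r = 3 | data) = 9/35, P(r = 4 | data) = 32/105, P(r = 5 | data) = 5/21.
Averaging over the posterior, P(blue next | data) = (1/6)(1/21) + (1/3)(16/105) + (1/2)(9/35) + (2/3)(32/105) + (5/6)(5/21) = 53/90.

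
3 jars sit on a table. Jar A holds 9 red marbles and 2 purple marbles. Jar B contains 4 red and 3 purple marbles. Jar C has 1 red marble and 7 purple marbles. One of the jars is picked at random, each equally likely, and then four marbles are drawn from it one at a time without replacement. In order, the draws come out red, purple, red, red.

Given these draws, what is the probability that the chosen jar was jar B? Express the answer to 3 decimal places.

For each hypothesis, P(data | H) works out to: P(data | jar A) = (9/11)(2/10)(8/9)(7/8) = 0.12727; P(data | jar B) = (4/7)(3/6)(3/5)(2/4) = 0.085714; P(data | jar C) = (1/8)(7/7)(0/6) = 0.
Multiplying each by its prior: 1/3 · 0.12727 = 0.042424, 1/3 · 0.085714 = 0.028571, 1/3 · 0 = 0; these sum to 0.070996.
Hence P(jar B | data) = (0.028571) / (0.070996) = 0.40244.

0.402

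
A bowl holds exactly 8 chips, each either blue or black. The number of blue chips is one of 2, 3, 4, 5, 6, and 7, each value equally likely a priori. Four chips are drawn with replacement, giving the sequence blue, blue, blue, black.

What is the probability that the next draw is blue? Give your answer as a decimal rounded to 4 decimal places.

For each hypothesis, P(data | H) works out to: P(data | r = 2) = (2/8)(2/8)(2/8)(6/8) = 0.011719; P(data | r = 3) = (3/8)(3/8)(3/8)(5/8) = 0.032959; P(data | r = 4) = (4/8)(4/8)(4/8)(4/8) = 0.0625; P(data | r = 5) = (5/8)(5/8)(5/8)(3/8) = 0.091553; P(data | r = 6) = (6/8)(6/8)(6/8)(2/8) = 0.10547; P(data | r = 7) = (7/8)(7/8)(7/8)(1/8) = 0.08374.
Weighting by the prior gives 1/6 · 0.011719 = 0.0019531, 1/6 · 0.032959 = 0.0054932, 1/6 · 0.0625 = 0.010417, 1/6 · 0.091553 = 0.015259, 1/6 · 0.10547 = 0.017578, 1/6 · 0.08374 = 0.013957; summing to 0.064657.
The posterior is then P(r = 2 | data) = 0.030208, P(r = 3 | data) = 0.084959, P(r = 4 | data) = 0.16111, P(r = 5 | data) = 0.236, P(r = 6 | data) = 0.27187, P(r = 7 | data) = 0.21586.
So P(blue next | data) = Σ P(blue next | H) P(H | data) = (1/4)(0.030208) + (3/8)(0.084959) + (1/2)(0.16111) + (5/8)(0.236) + (3/4)(0.27187) + (7/8)(0.21586) = 0.66024.

0.6602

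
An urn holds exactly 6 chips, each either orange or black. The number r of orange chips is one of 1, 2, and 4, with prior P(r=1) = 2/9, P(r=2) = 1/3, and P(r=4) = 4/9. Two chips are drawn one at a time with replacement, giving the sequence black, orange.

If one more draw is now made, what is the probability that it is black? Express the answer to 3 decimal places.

Under each hypothesis, the probability of the observed sequence is: P(data | r = 1) = (5/6)(1/6) = 5/36; P(data | r = 2) = (4/6)(2/6) = 2/9; P(data | r = 4) = (2/6)(4/6) = 2/9.
Weighting by the prior gives 2/9 · 5/36 = 5/162, 1/3 · 2/9 = 2/27, 4/9 · 2/9 = 8/81; summing to 11/54.
Dividing through by the total gives posterior P(r = 1 | data) = 5/33, P(r = 2 | data) = 4/11, P(r = 4 | data) = 16/33.
So P(black next | data) = Σ P(black next | H) P(H | data) = (5/6)(5/33) + (2/3)(4/11) + (1/3)(16/33) = 35/66.

0.530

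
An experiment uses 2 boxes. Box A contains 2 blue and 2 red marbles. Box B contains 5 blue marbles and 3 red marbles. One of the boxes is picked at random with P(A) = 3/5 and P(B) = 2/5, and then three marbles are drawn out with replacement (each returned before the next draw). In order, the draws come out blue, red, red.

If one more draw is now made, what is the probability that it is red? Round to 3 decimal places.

0.460

Under each hypothesis, the probability of the observed sequence is: P(data | box A) = (2/4)(2/4)(2/4) = 0.125; P(data | box B) = (5/8)(3/8)(3/8) = 0.087891.
Weighting by the prior gives 3/5 · 0.125 = 0.075, 2/5 · 0.087891 = 0.035156; these sum to 0.11016.
The posterior is then P(box A | data) = 0.68085, P(box B | data) = 0.31915.
Averaging over the posterior, P(red next | data) = (1/2)(0.68085) + (3/8)(0.31915) = 0.46011.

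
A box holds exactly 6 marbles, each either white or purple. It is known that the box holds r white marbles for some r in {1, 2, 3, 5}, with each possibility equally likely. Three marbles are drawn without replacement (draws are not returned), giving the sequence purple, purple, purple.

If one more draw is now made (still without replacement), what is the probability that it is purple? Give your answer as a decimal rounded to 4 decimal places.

0.5333

The likelihood of the observed sequence under each hypothesis: P(data | r = 1) = (5/6)(4/5)(3/4) = 1/2; P(data | r = 2) = (4/6)(3/5)(2/4) = 1/5; P(data | r = 3) = (3/6)(2/5)(1/4) = 1/20; P(data | r = 5) = (1/6)(0/5) = 0.
The prior-weighted likelihoods are 1/4 · 1/2 = 1/8, 1/4 · 1/5 = 1/20, 1/4 · 1/20 = 1/80, 1/4 · 0 = 0; these sum to 3/16.
Normalising, the posterior is P(r = 1 | data) = 2/3, P(r = 2 | data) = 4/15, P(r = 3 | data) = 1/15, P(r = 5 | data) = 0.
Averaging over the posterior, P(purple next | data) = (2/3)(2/3) + (1/3)(4/15) + (0)(1/15) = 8/15.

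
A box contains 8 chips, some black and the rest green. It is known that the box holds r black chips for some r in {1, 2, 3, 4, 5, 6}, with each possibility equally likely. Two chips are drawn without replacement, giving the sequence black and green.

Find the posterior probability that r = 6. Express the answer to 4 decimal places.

0.1558

The likelihood of the observed sequence under each hypothesis: P(data | r = 1) = (1/8)(7/7) = 1/8; P(data | r = 2) = (2/8)(6/7) = 3/14; P(data | r = 3) = (3/8)(5/7) = 15/56; P(data | r = 4) = (4/8)(4/7) = 2/7; P(data | r = 5) = (5/8)(3/7) = 15/56; P(data | r = 6) = (6/8)(2/7) = 3/14.
Multiplying each by its prior: 1/6 · 1/8 = 1/48, 1/6 · 3/14 = 1/28, 1/6 · 15/56 = 5/112, 1/6 · 2/7 = 1/21, 1/6 · 15/56 = 5/112, 1/6 · 3/14 = 1/28; with total 11/48.
By Bayes' rule, P(r = 6 | data) = (1/28) / (11/48) = 12/77.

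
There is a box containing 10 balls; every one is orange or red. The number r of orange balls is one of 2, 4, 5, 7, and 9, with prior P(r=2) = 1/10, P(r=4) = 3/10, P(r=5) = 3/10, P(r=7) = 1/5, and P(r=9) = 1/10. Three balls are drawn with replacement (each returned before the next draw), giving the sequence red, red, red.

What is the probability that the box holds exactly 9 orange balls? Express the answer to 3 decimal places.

0.001

For each hypothesis, P(data | H) works out to: P(data | r = 2) = (8/10)(8/10)(8/10) = 0.512; P(data | r = 4) = (6/10)(6/10)(6/10) = 0.216; P(data | r = 5) = (5/10)(5/10)(5/10) = 0.125; P(data | r = 7) = (3/10)(3/10)(3/10) = 0.027; P(data | r = 9) = (1/10)(1/10)(1/10) = 0.001.
Multiplying each by its prior: 1/10 · 0.512 = 0.0512, 3/10 · 0.216 = 0.0648, 3/10 · 0.125 = 0.0375, 1/5 · 0.027 = 0.0054, 1/10 · 0.001 = 0.0001; summing to 0.159.
Hence P(r = 9 | data) = (0.0001) / (0.159) = 0.00062893.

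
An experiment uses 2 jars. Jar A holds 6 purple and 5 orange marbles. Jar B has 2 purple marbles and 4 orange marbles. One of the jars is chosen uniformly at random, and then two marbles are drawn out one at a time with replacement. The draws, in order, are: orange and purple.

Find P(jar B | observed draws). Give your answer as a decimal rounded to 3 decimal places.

Under each hypothesis, the probability of the observed sequence is: P(data | jar A) = (5/11)(6/11) = 0.24793; P(data | jar B) = (4/6)(2/6) = 0.22222.
Multiplying each by its prior: 1/2 · 0.24793 = 0.12397, 1/2 · 0.22222 = 0.11111; these sum to 0.23508.
Therefore the posterior P(jar B | data) = (0.11111) / (0.23508) = 0.47266.

0.473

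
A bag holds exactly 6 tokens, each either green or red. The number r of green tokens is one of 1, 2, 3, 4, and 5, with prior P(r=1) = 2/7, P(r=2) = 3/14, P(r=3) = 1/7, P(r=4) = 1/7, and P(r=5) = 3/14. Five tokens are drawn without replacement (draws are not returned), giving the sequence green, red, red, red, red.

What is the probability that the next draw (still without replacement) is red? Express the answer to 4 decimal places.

0.7692

Compute the likelihood of the observed sequence for each case: P(data | r = 1) = (1/6)(5/5)(4/4)(3/3)(2/2) = 1/6; P(data | r = 2) = (2/6)(4/5)(3/4)(2/3)(1/2) = 1/15; P(data | r = 3) = (3/6)(3/5)(2/4)(1/3)(0/2) = 0; P(data | r = 4) = (4/6)(2/5)(1/4)(0/3) = 0; P(data | r = 5) = (5/6)(1/5)(0/4) = 0.
The prior-weighted likelihoods are 2/7 · 1/6 = 1/21, 3/14 · 1/15 = 1/70, 1/7 · 0 = 0, 1/7 · 0 = 0, 3/14 · 0 = 0; summing to 13/210.
Normalising, the posterior is P(r = 1 | data) = 10/13, P(r = 2 | data) = 3/13, P(r = 3 | data) = 0, P(r = 4 | data) = 0, P(r = 5 | data) = 0.
So P(red next | data) = Σ P(red next | H) P(H | data) = (1)(10/13) + (0)(3/13) = 10/13.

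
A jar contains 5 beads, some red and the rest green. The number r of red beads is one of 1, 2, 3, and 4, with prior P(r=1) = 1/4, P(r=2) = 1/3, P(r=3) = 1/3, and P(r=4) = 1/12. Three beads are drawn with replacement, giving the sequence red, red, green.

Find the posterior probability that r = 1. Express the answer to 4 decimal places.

Compute the likelihood of the observed sequence for each case: P(data | r = 1) = (1/5)(1/5)(4/5) = 4/125; P(data | r = 2) = (2/5)(2/5)(3/5) = 12/125; P(data | r = 3) = (3/5)(3/5)(2/5) = 18/125; P(data | r = 4) = (4/5)(4/5)(1/5) = 16/125.
Weighting by the prior gives 1/4 · 4/125 = 1/125, 1/3 · 12/125 = 4/125, 1/3 · 18/125 = 6/125, 1/12 · 16/125 = 4/375; summing to 37/375.
Hence P(r = 1 | data) = (1/125) / (37/375) = 3/37.

0.0811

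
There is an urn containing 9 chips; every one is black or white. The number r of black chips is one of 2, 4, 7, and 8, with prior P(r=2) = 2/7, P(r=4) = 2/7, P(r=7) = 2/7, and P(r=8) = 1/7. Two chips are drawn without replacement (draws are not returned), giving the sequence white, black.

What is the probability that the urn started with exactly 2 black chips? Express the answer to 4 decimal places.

0.2692

Under each hypothesis, the probability of the observed sequence is: P(data | r = 2) = (7/9)(2/8) = 7/36; P(data | r = 4) = (5/9)(4/8) = 5/18; P(data | r = 7) = (2/9)(7/8) = 7/36; P(data | r = 8) = (1/9)(8/8) = 1/9.
Weighting by the prior gives 2/7 · 7/36 = 1/18, 2/7 · 5/18 = 5/63, 2/7 · 7/36 = 1/18, 1/7 · 1/9 = 1/63; these sum to 13/63.
Hence P(r = 2 | data) = (1/18) / (13/63) = 7/26.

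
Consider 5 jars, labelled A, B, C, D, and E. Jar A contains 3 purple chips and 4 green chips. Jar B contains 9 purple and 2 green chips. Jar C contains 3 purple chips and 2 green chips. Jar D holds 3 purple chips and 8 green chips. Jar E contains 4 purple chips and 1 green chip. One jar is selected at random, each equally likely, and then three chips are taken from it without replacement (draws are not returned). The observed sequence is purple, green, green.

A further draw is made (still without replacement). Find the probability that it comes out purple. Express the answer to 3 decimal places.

Under each hypothesis, the probability of the observed sequence is: P(data | jar A) = (3/7)(4/6)(3/5) = 0.17143; P(data | jar B) = (9/11)(2/10)(1/9) = 0.018182; P(data | jar C) = (3/5)(2/4)(1/3) = 0.1; P(data | jar D) = (3/11)(8/10)(7/9) = 0.1697; P(data | jar E) = (4/5)(1/4)(0/3) = 0.
Multiplying each by its prior: 1/5 · 0.17143 = 0.034286, 1/5 · 0.018182 = 0.0036364, 1/5 · 0.1 = 0.02, 1/5 · 0.1697 = 0.033939, 1/5 · 0 = 0; with total 0.091861.
The posterior is then P(jar A | data) = 0.37323, P(jar B | data) = 0.039585, P(jar C | data) = 0.21772, P(jar D | data) = 0.36946, P(jar E | data) = 0.
The predictive probability is P(purple next | data) = (1/2)(0.37323) + (1)(0.039585) + (1)(0.21772) + (1/4)(0.36946) = 0.53629.

0.536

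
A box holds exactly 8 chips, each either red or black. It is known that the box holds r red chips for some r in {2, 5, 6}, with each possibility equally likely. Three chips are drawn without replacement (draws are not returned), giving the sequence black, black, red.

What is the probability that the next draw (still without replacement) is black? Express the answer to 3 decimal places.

0.529

Compute the likelihood of the observed sequence for each case: P(data | r = 2) = (6/8)(5/7)(2/6) = 5/28; P(data | r = 5) = (3/8)(2/7)(5/6) = 5/56; P(data | r = 6) = (2/8)(1/7)(6/6) = 1/28.
Weighting by the prior gives 1/3 · 5/28 = 5/84, 1/3 · 5/56 = 5/168, 1/3 · 1/28 = 1/84; with total 17/168.
Dividing through by the total gives posterior P(r = 2 | data) = 10/17, P(r = 5 | data) = 5/17, P(r = 6 | data) = 2/17.
Averaging over the posterior, P(black next | data) = (4/5)(10/17) + (1/5)(5/17) + (0)(2/17) = 9/17.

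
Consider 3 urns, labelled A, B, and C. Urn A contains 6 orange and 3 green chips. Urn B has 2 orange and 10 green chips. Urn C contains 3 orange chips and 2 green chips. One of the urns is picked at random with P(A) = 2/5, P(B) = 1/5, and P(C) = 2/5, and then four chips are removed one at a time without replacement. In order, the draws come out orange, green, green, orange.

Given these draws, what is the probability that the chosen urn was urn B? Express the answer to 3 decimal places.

Compute the likelihood of the observed sequence for each case: P(data | urn A) = (6/9)(3/8)(2/7)(5/6) = 0.059524; P(data | urn B) = (2/12)(10/11)(9/10)(1/9) = 0.015152; P(data | urn C) = (3/5)(2/4)(1/3)(2/2) = 0.1.
Weighting by the prior gives 2/5 · 0.059524 = 0.02381, 1/5 · 0.015152 = 0.0030303, 2/5 · 0.1 = 0.04; summing to 0.06684.
So P(urn B | data) = (0.0030303) / (0.06684) = 0.045337.

0.045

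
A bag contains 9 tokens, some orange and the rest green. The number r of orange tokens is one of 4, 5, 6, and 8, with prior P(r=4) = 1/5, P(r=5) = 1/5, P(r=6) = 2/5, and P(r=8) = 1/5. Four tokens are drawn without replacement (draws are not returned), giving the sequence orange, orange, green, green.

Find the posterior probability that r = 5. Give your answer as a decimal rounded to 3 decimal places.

0.286

Compute the likelihood of the observed sequence for each case: P(data | r = 4) = (4/9)(3/8)(5/7)(4/6) = 5/63; P(data | r = 5) = (5/9)(4/8)(4/7)(3/6) = 5/63; P(data | r = 6) = (6/9)(5/8)(3/7)(2/6) = 5/84; P(data | r = 8) = (8/9)(7/8)(1/7)(0/6) = 0.
Weighting by the prior gives 1/5 · 5/63 = 1/63, 1/5 · 5/63 = 1/63, 2/5 · 5/84 = 1/42, 1/5 · 0 = 0; summing to 1/18.
By Bayes' rule, P(r = 5 | data) = (1/63) / (1/18) = 2/7.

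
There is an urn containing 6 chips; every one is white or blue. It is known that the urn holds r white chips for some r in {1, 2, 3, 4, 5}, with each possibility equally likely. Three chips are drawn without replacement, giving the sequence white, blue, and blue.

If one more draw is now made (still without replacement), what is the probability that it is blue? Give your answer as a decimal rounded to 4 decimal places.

The likelihood of the observed sequence under each hypothesis: P(data | r = 1) = (1/6)(5/5)(4/4) = 1/6; P(data | r = 2) = (2/6)(4/5)(3/4) = 1/5; P(data | r = 3) = (3/6)(3/5)(2/4) = 3/20; P(data | r = 4) = (4/6)(2/5)(1/4) = 1/15; P(data | r = 5) = (5/6)(1/5)(0/4) = 0.
Weighting by the prior gives 1/5 · 1/6 = 1/30, 1/5 · 1/5 = 1/25, 1/5 · 3/20 = 3/100, 1/5 · 1/15 = 1/75, 1/5 · 0 = 0; these sum to 7/60.
Normalising, the posterior is P(r = 1 | data) = 2/7, P(r = 2 | data) = 12/35, P(r = 3 | data) = 9/35, P(r = 4 | data) = 4/35, P(r = 5 | data) = 0.
The predictive probability is P(blue next | data) = (1)(2/7) + (2/3)(12/35) + (1/3)(9/35) + (0)(4/35) = 3/5.

0.6000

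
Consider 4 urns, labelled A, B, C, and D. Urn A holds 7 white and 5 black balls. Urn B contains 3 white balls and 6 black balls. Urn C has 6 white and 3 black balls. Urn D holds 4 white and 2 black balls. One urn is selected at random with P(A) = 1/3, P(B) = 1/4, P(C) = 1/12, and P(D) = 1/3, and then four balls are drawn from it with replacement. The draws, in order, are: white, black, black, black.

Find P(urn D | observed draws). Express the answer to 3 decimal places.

For each hypothesis, P(data | H) works out to: P(data | urn A) = (7/12)(5/12)(5/12)(5/12) = 0.042197; P(data | urn B) = (3/9)(6/9)(6/9)(6/9) = 0.098765; P(data | urn C) = (6/9)(3/9)(3/9)(3/9) = 0.024691; P(data | urn D) = (4/6)(2/6)(2/6)(2/6) = 0.024691.
Multiplying each by its prior: 1/3 · 0.042197 = 0.014066, 1/4 · 0.098765 = 0.024691, 1/12 · 0.024691 = 0.0020576, 1/3 · 0.024691 = 0.0082305; these sum to 0.049045.
By Bayes' rule, P(urn D | data) = (0.0082305) / (0.049045) = 0.16781.

0.168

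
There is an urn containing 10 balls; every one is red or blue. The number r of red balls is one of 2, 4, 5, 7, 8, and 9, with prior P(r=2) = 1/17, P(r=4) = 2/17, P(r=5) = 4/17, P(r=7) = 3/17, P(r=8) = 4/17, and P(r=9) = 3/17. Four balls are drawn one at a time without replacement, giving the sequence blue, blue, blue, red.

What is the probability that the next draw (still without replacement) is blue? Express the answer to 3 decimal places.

0.487

Compute the likelihood of the observed sequence for each case: P(data | r = 2) = (8/10)(7/9)(6/8)(2/7) = 2/15; P(data | r = 4) = (6/10)(5/9)(4/8)(4/7) = 2/21; P(data | r = 5) = (5/10)(4/9)(3/8)(5/7) = 5/84; P(data | r = 7) = (3/10)(2/9)(1/8)(7/7) = 1/120; P(data | r = 8) = (2/10)(1/9)(0/8) = 0; P(data | r = 9) = (1/10)(0/9) = 0.
The prior-weighted likelihoods are 1/17 · 2/15 = 2/255, 2/17 · 2/21 = 4/357, 4/17 · 5/84 = 5/357, 3/17 · 1/120 = 1/680, 4/17 · 0 = 0, 3/17 · 0 = 0; these sum to 29/840.
The posterior is then P(r = 2 | data) = 112/493, P(r = 4 | data) = 160/493, P(r = 5 | data) = 200/493, P(r = 7 | data) = 21/493, P(r = 8 | data) = 0, P(r = 9 | data) = 0.
So P(blue next | data) = Σ P(blue next | H) P(H | data) = (5/6)(112/493) + (1/2)(160/493) + (1/3)(200/493) + (0)(21/493) = 240/493.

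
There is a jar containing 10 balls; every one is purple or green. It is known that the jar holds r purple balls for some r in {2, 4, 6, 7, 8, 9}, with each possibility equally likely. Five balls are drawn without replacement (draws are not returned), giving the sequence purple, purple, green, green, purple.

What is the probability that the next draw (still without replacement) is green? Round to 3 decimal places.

0.343

For each hypothesis, P(data | H) works out to: P(data | r = 2) = (2/10)(1/9)(8/8)(7/7)(0/6) = 0; P(data | r = 4) = (4/10)(3/9)(6/8)(5/7)(2/6) = 0.02381; P(data | r = 6) = (6/10)(5/9)(4/8)(3/7)(4/6) = 0.047619; P(data | r = 7) = (7/10)(6/9)(3/8)(2/7)(5/6) = 0.041667; P(data | r = 8) = (8/10)(7/9)(2/8)(1/7)(6/6) = 0.022222; P(data | r = 9) = (9/10)(8/9)(1/8)(0/7) = 0.
The prior-weighted likelihoods are 1/6 · 0 = 0, 1/6 · 0.02381 = 0.0039683, 1/6 · 0.047619 = 0.0079365, 1/6 · 0.041667 = 0.0069444, 1/6 · 0.022222 = 0.0037037, 1/6 · 0 = 0; summing to 0.022553.
Normalising, the posterior is P(r = 2 | data) = 0, P(r = 4 | data) = 0.17595, P(r = 6 | data) = 0.35191, P(r = 7 | data) = 0.30792, P(r = 8 | data) = 0.16422, P(r = 9 | data) = 0.
The predictive probability is P(green next | data) = (4/5)(0.17595) + (2/5)(0.35191) + (1/5)(0.30792) + (0)(0.16422) = 0.34311.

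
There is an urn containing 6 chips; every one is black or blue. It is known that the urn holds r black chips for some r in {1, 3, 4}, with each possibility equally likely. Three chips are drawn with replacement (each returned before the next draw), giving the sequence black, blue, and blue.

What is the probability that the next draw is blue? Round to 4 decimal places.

For each hypothesis, P(data | H) works out to: P(data | r = 1) = (1/6)(5/6)(5/6) = 25/216; P(data | r = 3) = (3/6)(3/6)(3/6) = 1/8; P(data | r = 4) = (4/6)(2/6)(2/6) = 2/27.
Multiplying each by its prior: 1/3 · 25/216 = 25/648, 1/3 · 1/8 = 1/24, 1/3 · 2/27 = 2/81; summing to 17/162.
The posterior is then P(r = 1 | data) = 25/68, P(r = 3 | data) = 27/68, P(r = 4 | data) = 4/17.
Averaging over the posterior, P(blue next | data) = (5/6)(25/68) + (1/2)(27/68) + (1/3)(4/17) = 7/12.

0.5833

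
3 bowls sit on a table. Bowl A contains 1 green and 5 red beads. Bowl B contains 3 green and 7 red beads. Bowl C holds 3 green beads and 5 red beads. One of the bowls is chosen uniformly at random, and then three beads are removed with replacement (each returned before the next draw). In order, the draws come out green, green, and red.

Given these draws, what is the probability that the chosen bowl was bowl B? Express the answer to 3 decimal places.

0.362

Compute the likelihood of the observed sequence for each case: P(data | bowl A) = (1/6)(1/6)(5/6) = 0.023148; P(data | bowl B) = (3/10)(3/10)(7/10) = 0.063; P(data | bowl C) = (3/8)(3/8)(5/8) = 0.087891.
Weighting by the prior gives 1/3 · 0.023148 = 0.007716, 1/3 · 0.063 = 0.021, 1/3 · 0.087891 = 0.029297; summing to 0.058013.
So P(bowl B | data) = (0.021) / (0.058013) = 0.36199.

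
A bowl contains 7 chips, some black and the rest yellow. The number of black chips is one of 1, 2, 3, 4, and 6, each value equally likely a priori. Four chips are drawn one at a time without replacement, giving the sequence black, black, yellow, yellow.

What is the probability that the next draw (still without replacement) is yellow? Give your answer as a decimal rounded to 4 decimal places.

Compute the likelihood of the observed sequence for each case: P(data | r = 1) = (1/7)(0/6) = 0; P(data | r = 2) = (2/7)(1/6)(5/5)(4/4) = 1/21; P(data | r = 3) = (3/7)(2/6)(4/5)(3/4) = 3/35; P(data | r = 4) = (4/7)(3/6)(3/5)(2/4) = 3/35; P(data | r = 6) = (6/7)(5/6)(1/5)(0/4) = 0.
Multiplying each by its prior: 1/5 · 0 = 0, 1/5 · 1/21 = 1/105, 1/5 · 3/35 = 3/175, 1/5 · 3/35 = 3/175, 1/5 · 0 = 0; summing to 23/525.
The posterior is then P(r = 1 | data) = 0, P(r = 2 | data) = 5/23, P(r = 3 | data) = 9/23, P(r = 4 | data) = 9/23, P(r = 6 | data) = 0.
So P(yellow next | data) = Σ P(yellow next | H) P(H | data) = (1)(5/23) + (2/3)(9/23) + (1/3)(9/23) = 14/23.

0.6087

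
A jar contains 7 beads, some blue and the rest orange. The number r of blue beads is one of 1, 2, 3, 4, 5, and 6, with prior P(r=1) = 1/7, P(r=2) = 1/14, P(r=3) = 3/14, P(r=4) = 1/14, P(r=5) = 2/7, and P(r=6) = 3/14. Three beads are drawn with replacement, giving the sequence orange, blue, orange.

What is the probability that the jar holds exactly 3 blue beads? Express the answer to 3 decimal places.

0.360

Under each hypothesis, the probability of the observed sequence is: P(data | r = 1) = (6/7)(1/7)(6/7) = 0.10496; P(data | r = 2) = (5/7)(2/7)(5/7) = 0.14577; P(data | r = 3) = (4/7)(3/7)(4/7) = 0.13994; P(data | r = 4) = (3/7)(4/7)(3/7) = 0.10496; P(data | r = 5) = (2/7)(5/7)(2/7) = 0.058309; P(data | r = 6) = (1/7)(6/7)(1/7) = 0.017493.
The prior-weighted likelihoods are 1/7 · 0.10496 = 0.014994, 1/14 · 0.14577 = 0.010412, 3/14 · 0.13994 = 0.029988, 1/14 · 0.10496 = 0.0074969, 2/7 · 0.058309 = 0.01666, 3/14 · 0.017493 = 0.0037484; with total 0.083299.
Hence P(r = 3 | data) = (0.029988) / (0.083299) = 0.36.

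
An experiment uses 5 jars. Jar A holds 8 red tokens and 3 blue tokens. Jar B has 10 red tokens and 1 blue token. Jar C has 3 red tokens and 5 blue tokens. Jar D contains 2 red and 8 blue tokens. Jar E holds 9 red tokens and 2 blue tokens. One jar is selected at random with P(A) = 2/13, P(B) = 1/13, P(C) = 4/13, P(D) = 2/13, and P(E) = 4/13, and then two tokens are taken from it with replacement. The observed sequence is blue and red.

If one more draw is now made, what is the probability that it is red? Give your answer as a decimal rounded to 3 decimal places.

0.543

For each hypothesis, P(data | H) works out to: P(data | jar A) = (3/11)(8/11) = 0.19835; P(data | jar B) = (1/11)(10/11) = 0.082645; P(data | jar C) = (5/8)(3/8) = 0.23438; P(data | jar D) = (8/10)(2/10) = 0.16; P(data | jar E) = (2/11)(9/11) = 0.14876.
The prior-weighted likelihoods are 2/13 · 0.19835 = 0.030515, 1/13 · 0.082645 = 0.0063573, 4/13 · 0.23438 = 0.072115, 2/13 · 0.16 = 0.024615, 4/13 · 0.14876 = 0.045772; these sum to 0.17938.
Dividing through by the total gives posterior P(jar A | data) = 0.17012, P(jar B | data) = 0.035441, P(jar C | data) = 0.40204, P(jar D | data) = 0.13723, P(jar E | data) = 0.25518.
Averaging over the posterior, P(red next | data) = (8/11)(0.17012) + (10/11)(0.035441) + (3/8)(0.40204) + (1/5)(0.13723) + (9/11)(0.25518) = 0.54293.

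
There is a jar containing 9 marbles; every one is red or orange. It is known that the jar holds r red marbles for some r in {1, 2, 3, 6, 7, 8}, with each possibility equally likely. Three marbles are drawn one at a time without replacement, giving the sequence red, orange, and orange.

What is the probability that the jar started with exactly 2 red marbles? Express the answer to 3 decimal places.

0.300

For each hypothesis, P(data | H) works out to: P(data | r = 1) = (1/9)(8/8)(7/7) = 1/9; P(data | r = 2) = (2/9)(7/8)(6/7) = 1/6; P(data | r = 3) = (3/9)(6/8)(5/7) = 5/28; P(data | r = 6) = (6/9)(3/8)(2/7) = 1/14; P(data | r = 7) = (7/9)(2/8)(1/7) = 1/36; P(data | r = 8) = (8/9)(1/8)(0/7) = 0.
The prior-weighted likelihoods are 1/6 · 1/9 = 1/54, 1/6 · 1/6 = 1/36, 1/6 · 5/28 = 5/168, 1/6 · 1/14 = 1/84, 1/6 · 1/36 = 1/216, 1/6 · 0 = 0; summing to 5/54.
By Bayes' rule, P(r = 2 | data) = (1/36) / (5/54) = 3/10.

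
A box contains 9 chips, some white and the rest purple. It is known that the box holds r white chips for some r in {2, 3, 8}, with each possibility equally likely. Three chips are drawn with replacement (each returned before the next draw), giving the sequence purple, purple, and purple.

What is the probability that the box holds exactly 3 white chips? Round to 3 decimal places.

The likelihood of the observed sequence under each hypothesis: P(data | r = 2) = (7/9)(7/9)(7/9) = 0.47051; P(data | r = 3) = (6/9)(6/9)(6/9) = 0.2963; P(data | r = 8) = (1/9)(1/9)(1/9) = 0.0013717.
Weighting by the prior gives 1/3 · 0.47051 = 0.15684, 1/3 · 0.2963 = 0.098765, 1/3 · 0.0013717 = 0.00045725; with total 0.25606.
Hence P(r = 3 | data) = (0.098765) / (0.25606) = 0.38571.

0.386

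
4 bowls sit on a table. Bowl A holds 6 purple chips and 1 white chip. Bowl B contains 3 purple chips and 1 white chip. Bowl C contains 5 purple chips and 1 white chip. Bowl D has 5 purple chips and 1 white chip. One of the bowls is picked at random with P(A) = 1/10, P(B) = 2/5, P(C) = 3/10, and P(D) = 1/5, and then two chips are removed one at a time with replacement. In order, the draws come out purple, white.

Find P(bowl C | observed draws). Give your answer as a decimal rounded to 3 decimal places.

0.266

Compute the likelihood of the observed sequence for each case: P(data | bowl A) = (6/7)(1/7) = 0.12245; P(data | bowl B) = (3/4)(1/4) = 0.1875; P(data | bowl C) = (5/6)(1/6) = 0.13889; P(data | bowl D) = (5/6)(1/6) = 0.13889.
The prior-weighted likelihoods are 1/10 · 0.12245 = 0.012245, 2/5 · 0.1875 = 0.075, 3/10 · 0.13889 = 0.041667, 1/5 · 0.13889 = 0.027778; summing to 0.15669.
Therefore the posterior P(bowl C | data) = (0.041667) / (0.15669) = 0.26592.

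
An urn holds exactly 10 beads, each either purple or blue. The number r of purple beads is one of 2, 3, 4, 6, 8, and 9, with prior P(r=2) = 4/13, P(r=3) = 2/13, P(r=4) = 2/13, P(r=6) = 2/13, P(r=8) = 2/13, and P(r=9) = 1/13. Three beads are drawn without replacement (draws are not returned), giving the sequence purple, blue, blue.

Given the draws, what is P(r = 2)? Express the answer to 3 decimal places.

Compute the likelihood of the observed sequence for each case: P(data | r = 2) = (2/10)(8/9)(7/8) = 7/45; P(data | r = 3) = (3/10)(7/9)(6/8) = 7/40; P(data | r = 4) = (4/10)(6/9)(5/8) = 1/6; P(data | r = 6) = (6/10)(4/9)(3/8) = 1/10; P(data | r = 8) = (8/10)(2/9)(1/8) = 1/45; P(data | r = 9) = (9/10)(1/9)(0/8) = 0.
The prior-weighted likelihoods are 4/13 · 7/45 = 28/585, 2/13 · 7/40 = 7/260, 2/13 · 1/6 = 1/39, 2/13 · 1/10 = 1/65, 2/13 · 1/45 = 2/585, 1/13 · 0 = 0; these sum to 31/260.
Hence P(r = 2 | data) = (28/585) / (31/260) = 112/279.

0.401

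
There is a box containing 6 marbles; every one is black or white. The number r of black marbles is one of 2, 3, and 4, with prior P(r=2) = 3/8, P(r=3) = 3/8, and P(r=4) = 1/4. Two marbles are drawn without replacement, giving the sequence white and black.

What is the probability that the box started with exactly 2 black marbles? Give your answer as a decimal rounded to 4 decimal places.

Under each hypothesis, the probability of the observed sequence is: P(data | r = 2) = (4/6)(2/5) = 4/15; P(data | r = 3) = (3/6)(3/5) = 3/10; P(data | r = 4) = (2/6)(4/5) = 4/15.
The prior-weighted likelihoods are 3/8 · 4/15 = 1/10, 3/8 · 3/10 = 9/80, 1/4 · 4/15 = 1/15; with total 67/240.
By Bayes' rule, P(r = 2 | data) = (1/10) / (67/240) = 24/67.

0.3582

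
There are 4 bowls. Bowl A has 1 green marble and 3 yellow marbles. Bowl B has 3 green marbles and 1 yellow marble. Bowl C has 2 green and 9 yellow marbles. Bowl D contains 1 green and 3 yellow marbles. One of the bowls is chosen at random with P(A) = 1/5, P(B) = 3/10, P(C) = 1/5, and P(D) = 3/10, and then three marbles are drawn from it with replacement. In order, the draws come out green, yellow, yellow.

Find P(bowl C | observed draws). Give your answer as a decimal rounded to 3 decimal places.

0.224

Under each hypothesis, the probability of the observed sequence is: P(data | bowl A) = (1/4)(3/4)(3/4) = 0.14062; P(data | bowl B) = (3/4)(1/4)(1/4) = 0.046875; P(data | bowl C) = (2/11)(9/11)(9/11) = 0.12171; P(data | bowl D) = (1/4)(3/4)(3/4) = 0.14062.
Multiplying each by its prior: 1/5 · 0.14062 = 0.028125, 3/10 · 0.046875 = 0.014063, 1/5 · 0.12171 = 0.024343, 3/10 · 0.14062 = 0.042188; with total 0.10872.
So P(bowl C | data) = (0.024343) / (0.10872) = 0.22391.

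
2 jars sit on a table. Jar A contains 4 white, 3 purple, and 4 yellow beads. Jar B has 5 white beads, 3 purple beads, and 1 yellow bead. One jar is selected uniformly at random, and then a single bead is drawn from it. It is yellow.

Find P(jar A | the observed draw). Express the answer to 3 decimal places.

The likelihood of this draw under each hypothesis: P(data | jar A) = (4/11) = 4/11; P(data | jar B) = (1/9) = 1/9.
Weighting by the prior gives 1/2 · 4/11 = 2/11, 1/2 · 1/9 = 1/18; with total 47/198.
Hence P(jar A | data) = (2/11) / (47/198) = 36/47.

0.766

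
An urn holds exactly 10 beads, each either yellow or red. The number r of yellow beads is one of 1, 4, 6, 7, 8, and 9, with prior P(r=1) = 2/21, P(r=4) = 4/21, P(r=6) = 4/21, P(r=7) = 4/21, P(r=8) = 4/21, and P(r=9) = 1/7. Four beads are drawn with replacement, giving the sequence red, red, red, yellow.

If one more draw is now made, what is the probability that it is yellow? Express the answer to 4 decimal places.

0.4284

Under each hypothesis, the probability of the observed sequence is: P(data | r = 1) = (9/10)(9/10)(9/10)(1/10) = 0.0729; P(data | r = 4) = (6/10)(6/10)(6/10)(4/10) = 0.0864; P(data | r = 6) = (4/10)(4/10)(4/10)(6/10) = 0.0384; P(data | r = 7) = (3/10)(3/10)(3/10)(7/10) = 0.0189; P(data | r = 8) = (2/10)(2/10)(2/10)(8/10) = 0.0064; P(data | r = 9) = (1/10)(1/10)(1/10)(9/10) = 0.0009.
The prior-weighted likelihoods are 2/21 · 0.0729 = 0.0069429, 4/21 · 0.0864 = 0.016457, 4/21 · 0.0384 = 0.0073143, 4/21 · 0.0189 = 0.0036, 4/21 · 0.0064 = 0.001219, 1/7 · 0.0009 = 0.00012857; summing to 0.035662.
Normalising, the posterior is P(r = 1 | data) = 0.19469, P(r = 4 | data) = 0.46148, P(r = 6 | data) = 0.2051, P(r = 7 | data) = 0.10095, P(r = 8 | data) = 0.034183, P(r = 9 | data) = 0.0036053.
The predictive probability is P(yellow next | data) = (1/10)(0.19469) + (2/5)(0.46148) + (3/5)(0.2051) + (7/10)(0.10095) + (4/5)(0.034183) + (9/10)(0.0036053) = 0.42837.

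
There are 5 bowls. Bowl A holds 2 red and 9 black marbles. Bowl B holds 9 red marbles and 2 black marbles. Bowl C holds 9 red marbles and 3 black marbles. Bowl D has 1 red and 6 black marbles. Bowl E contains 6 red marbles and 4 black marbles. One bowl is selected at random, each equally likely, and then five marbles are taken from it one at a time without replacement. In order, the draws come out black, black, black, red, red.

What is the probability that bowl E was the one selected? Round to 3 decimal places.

The likelihood of the observed sequence under each hypothesis: P(data | bowl A) = (9/11)(8/10)(7/9)(2/8)(1/7) = 0.018182; P(data | bowl B) = (2/11)(1/10)(0/9) = 0; P(data | bowl C) = (3/12)(2/11)(1/10)(9/9)(8/8) = 0.0045455; P(data | bowl D) = (6/7)(5/6)(4/5)(1/4)(0/3) = 0; P(data | bowl E) = (4/10)(3/9)(2/8)(6/7)(5/6) = 0.02381.
Weighting by the prior gives 1/5 · 0.018182 = 0.0036364, 1/5 · 0 = 0, 1/5 · 0.0045455 = 0.00090909, 1/5 · 0 = 0, 1/5 · 0.02381 = 0.0047619; summing to 0.0093074.
Therefore the posterior P(bowl E | data) = (0.0047619) / (0.0093074) = 0.51163.

0.512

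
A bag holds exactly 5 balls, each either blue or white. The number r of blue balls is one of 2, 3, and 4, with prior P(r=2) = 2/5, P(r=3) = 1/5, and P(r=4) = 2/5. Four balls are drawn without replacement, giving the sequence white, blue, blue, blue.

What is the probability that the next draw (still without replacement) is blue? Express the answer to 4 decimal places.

Under each hypothesis, the probability of the observed sequence is: P(data | r = 2) = (3/5)(2/4)(1/3)(0/2) = 0; P(data | r = 3) = (2/5)(3/4)(2/3)(1/2) = 1/10; P(data | r = 4) = (1/5)(4/4)(3/3)(2/2) = 1/5.
Weighting by the prior gives 2/5 · 0 = 0, 1/5 · 1/10 = 1/50, 2/5 · 1/5 = 2/25; summing to 1/10.
The posterior is then P(r = 2 | data) = 0, P(r = 3 | data) = 1/5, P(r = 4 | data) = 4/5.
The predictive probability is P(blue next | data) = (0)(1/5) + (1)(4/5) = 4/5.

0.8000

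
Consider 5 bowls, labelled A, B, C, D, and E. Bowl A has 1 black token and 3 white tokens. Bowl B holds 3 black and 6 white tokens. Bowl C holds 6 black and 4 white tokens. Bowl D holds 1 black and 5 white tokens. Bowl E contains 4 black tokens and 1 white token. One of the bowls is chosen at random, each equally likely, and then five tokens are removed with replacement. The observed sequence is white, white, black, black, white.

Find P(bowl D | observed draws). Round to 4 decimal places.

For each hypothesis, P(data | H) works out to: P(data | bowl A) = (3/4)(3/4)(1/4)(1/4)(3/4) = 0.026367; P(data | bowl B) = (6/9)(6/9)(3/9)(3/9)(6/9) = 0.032922; P(data | bowl C) = (4/10)(4/10)(6/10)(6/10)(4/10) = 0.02304; P(data | bowl D) = (5/6)(5/6)(1/6)(1/6)(5/6) = 0.016075; P(data | bowl E) = (1/5)(1/5)(4/5)(4/5)(1/5) = 0.00512.
Weighting by the prior gives 1/5 · 0.026367 = 0.0052734, 1/5 · 0.032922 = 0.0065844, 1/5 · 0.02304 = 0.004608, 1/5 · 0.016075 = 0.003215, 1/5 · 0.00512 = 0.001024; summing to 0.020705.
Hence P(bowl D | data) = (0.003215) / (0.020705) = 0.15528.

0.1553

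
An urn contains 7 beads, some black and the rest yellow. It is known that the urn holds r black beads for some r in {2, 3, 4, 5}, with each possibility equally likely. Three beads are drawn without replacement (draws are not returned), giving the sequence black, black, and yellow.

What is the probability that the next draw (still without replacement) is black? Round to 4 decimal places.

Under each hypothesis, the probability of the observed sequence is: P(data | r = 2) = (2/7)(1/6)(5/5) = 1/21; P(data | r = 3) = (3/7)(2/6)(4/5) = 4/35; P(data | r = 4) = (4/7)(3/6)(3/5) = 6/35; P(data | r = 5) = (5/7)(4/6)(2/5) = 4/21.
The prior-weighted likelihoods are 1/4 · 1/21 = 1/84, 1/4 · 4/35 = 1/35, 1/4 · 6/35 = 3/70, 1/4 · 4/21 = 1/21; these sum to 11/84.
The posterior is then P(r = 2 | data) = 1/11, P(r = 3 | data) = 12/55, P(r = 4 | data) = 18/55, P(r = 5 | data) = 4/11.
Averaging over the posterior, P(black next | data) = (0)(1/11) + (1/4)(12/55) + (1/2)(18/55) + (3/4)(4/11) = 27/55.

0.4909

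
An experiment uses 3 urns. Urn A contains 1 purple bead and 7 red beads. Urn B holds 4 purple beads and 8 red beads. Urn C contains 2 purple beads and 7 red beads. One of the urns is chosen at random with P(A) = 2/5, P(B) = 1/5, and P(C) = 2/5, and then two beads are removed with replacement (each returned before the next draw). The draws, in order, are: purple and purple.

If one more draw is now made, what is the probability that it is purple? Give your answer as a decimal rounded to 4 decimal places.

For each hypothesis, P(data | H) works out to: P(data | urn A) = (1/8)(1/8) = 0.015625; P(data | urn B) = (4/12)(4/12) = 0.11111; P(data | urn C) = (2/9)(2/9) = 0.049383.
Weighting by the prior gives 2/5 · 0.015625 = 0.00625, 1/5 · 0.11111 = 0.022222, 2/5 · 0.049383 = 0.019753; with total 0.048225.
The posterior is then P(urn A | data) = 0.1296, P(urn B | data) = 0.4608, P(urn C | data) = 0.4096.
So P(purple next | data) = Σ P(purple next | H) P(H | data) = (1/8)(0.1296) + (1/3)(0.4608) + (2/9)(0.4096) = 0.26082.

0.2608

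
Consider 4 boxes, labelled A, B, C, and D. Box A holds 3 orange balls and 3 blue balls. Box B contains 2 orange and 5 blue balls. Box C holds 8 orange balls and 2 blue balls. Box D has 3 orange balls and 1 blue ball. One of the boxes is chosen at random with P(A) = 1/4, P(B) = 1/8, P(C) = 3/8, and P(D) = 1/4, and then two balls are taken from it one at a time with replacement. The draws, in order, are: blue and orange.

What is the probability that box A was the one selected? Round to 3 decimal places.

The likelihood of the observed sequence under each hypothesis: P(data | box A) = (3/6)(3/6) = 0.25; P(data | box B) = (5/7)(2/7) = 0.20408; P(data | box C) = (2/10)(8/10) = 0.16; P(data | box D) = (1/4)(3/4) = 0.1875.
Multiplying each by its prior: 1/4 · 0.25 = 0.0625, 1/8 · 0.20408 = 0.02551, 3/8 · 0.16 = 0.06, 1/4 · 0.1875 = 0.046875; these sum to 0.19489.
So P(box A | data) = (0.0625) / (0.19489) = 0.3207.

0.321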